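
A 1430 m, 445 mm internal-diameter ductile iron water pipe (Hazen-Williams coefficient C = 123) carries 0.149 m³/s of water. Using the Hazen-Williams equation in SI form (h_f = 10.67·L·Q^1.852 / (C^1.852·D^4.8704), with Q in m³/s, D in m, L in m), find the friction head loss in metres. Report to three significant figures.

h_f = 10.67·1430·0.149^1.852 / (123^1.852·0.445^4.8704) = 3.122 m

h_f ≈ 3.12 m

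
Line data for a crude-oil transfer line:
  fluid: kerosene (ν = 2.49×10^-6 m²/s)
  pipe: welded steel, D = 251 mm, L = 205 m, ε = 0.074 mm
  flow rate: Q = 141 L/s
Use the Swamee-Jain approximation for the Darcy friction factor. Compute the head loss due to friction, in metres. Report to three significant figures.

V = 4Q/(πD²) = 4·0.141/(π·0.251²) = 2.850 m/s
Re = VD/ν = 2.850·0.251/2.49×10^-6 = 2.87×10^5 → turbulent
ε/D = 0.074/251 = 2.95×10^-4
Swamee-Jain: f = 0.01709
h_f = f(L/D)V²/(2g) = 0.01709·(205/0.251)·2.850²/(2·9.81) = 5.778 m

h_f ≈ 5.78 m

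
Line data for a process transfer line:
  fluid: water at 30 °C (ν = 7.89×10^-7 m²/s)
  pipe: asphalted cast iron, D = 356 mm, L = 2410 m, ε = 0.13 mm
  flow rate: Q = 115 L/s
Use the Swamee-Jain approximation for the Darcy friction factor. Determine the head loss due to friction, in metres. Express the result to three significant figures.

V = 4Q/(πD²) = 4·0.115/(π·0.356²) = 1.155 m/s
Re = VD/ν = 1.155·0.356/7.89×10^-7 = 5.21×10^5 → turbulent
ε/D = 0.13/356 = 3.65×10^-4
Swamee-Jain: f = 0.01683
h_f = f(L/D)V²/(2g) = 0.01683·(2410/0.356)·1.155²/(2·9.81) = 7.749 m

h_f ≈ 7.75 m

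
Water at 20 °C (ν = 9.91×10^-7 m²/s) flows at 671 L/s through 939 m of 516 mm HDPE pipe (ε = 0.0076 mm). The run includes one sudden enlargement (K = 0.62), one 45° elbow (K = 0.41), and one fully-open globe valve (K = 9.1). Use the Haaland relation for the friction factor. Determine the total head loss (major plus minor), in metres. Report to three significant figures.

H_L ≈ 15.9 m

V = 4Q/(πD²) = 3.209 m/s; V²/2g = 0.5248 m
Re = 1.67×10^6, ε/D = 1.47×10^-5 → f = 0.01103 (Haaland)
Major: h_f = f(L/D)·V²/2g = 0.01103·1820·0.5248 = 10.54 m
Minor: ΣK = 10.1; h_m = ΣK·V²/2g = 5.316 m
Total H_L = 10.54 + 5.316 = 15.85 m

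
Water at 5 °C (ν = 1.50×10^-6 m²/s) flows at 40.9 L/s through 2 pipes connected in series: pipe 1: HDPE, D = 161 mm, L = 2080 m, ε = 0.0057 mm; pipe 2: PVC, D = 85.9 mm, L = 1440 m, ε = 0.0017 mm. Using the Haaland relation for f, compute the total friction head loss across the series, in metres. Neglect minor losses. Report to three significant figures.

Pipe 1: V = 2.009 m/s, Re = 2.16×10^5, ε/D = 3.54×10^-5, f = 0.01552, h_1 = f(L/D)V²/2g = 41.24 m
Pipe 2: V = 7.057 m/s, Re = 4.04×10^5, ε/D = 1.98×10^-5, f = 0.01378, h_2 = f(L/D)V²/2g = 586.3 m
Series → Q common, losses add: H = Σh = 627.5 m

H ≈ 628 m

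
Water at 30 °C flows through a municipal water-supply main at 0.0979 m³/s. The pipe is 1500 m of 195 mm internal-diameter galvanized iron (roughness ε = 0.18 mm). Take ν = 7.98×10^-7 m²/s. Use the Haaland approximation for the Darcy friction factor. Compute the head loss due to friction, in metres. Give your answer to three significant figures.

h_f ≈ 82.8 m

V = 4Q/(πD²) = 4·0.0979/(π·0.195²) = 3.278 m/s
Re = VD/ν = 3.278·0.195/7.98×10^-7 = 8.01×10^5 → turbulent
ε/D = 0.18/195 = 9.23×10^-4
Haaland: f = 0.01965
h_f = f(L/D)V²/(2g) = 0.01965·(1500/0.195)·3.278²/(2·9.81) = 82.78 m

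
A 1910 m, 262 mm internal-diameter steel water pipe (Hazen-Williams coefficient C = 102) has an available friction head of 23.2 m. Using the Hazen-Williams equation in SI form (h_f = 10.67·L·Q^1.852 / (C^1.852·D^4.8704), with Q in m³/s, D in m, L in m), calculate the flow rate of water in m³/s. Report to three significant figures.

Q ≈ 0.0775 m³/s

Rearranging: Q = [h_f·C^1.852·D^4.8704 / (10.67·L)]^(1/1.852)
Q = [23.2·102^1.852·0.262^4.8704 / (10.67·1910)]^0.540 = 0.07751 m³/s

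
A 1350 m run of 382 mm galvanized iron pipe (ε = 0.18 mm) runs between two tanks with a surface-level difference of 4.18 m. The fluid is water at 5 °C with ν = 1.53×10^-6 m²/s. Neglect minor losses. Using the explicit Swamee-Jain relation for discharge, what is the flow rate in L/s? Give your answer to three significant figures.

Swamee-Jain (Type II): Q = -0.965·√(gD⁵h_f/L)·ln[ε/(3.7D) + √(3.17ν²L/(gD³h_f))]
√(gD⁵h_f/L) = √(9.81·0.382⁵·4.18/1350) = 0.01572
ε/(3.7D) = 1.27×10^-4; √(3.17ν²L/(gD³h_f)) = 6.62×10^-5
Q = -0.965·0.01572·ln(1.936×10^-4) = 0.1297 m³/s
Check: V = 1.13 m/s, Re = 2.83×10^5, f = 0.01824, h_f = 4.21 m ≈ 4.18 m ✓

Q ≈ 130 L/s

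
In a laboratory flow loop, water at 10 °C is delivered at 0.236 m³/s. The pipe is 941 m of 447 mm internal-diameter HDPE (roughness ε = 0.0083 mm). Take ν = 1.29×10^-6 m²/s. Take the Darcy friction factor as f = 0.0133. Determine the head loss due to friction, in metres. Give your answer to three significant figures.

V = 4Q/(πD²) = 4·0.236/(π·0.447²) = 1.504 m/s
h_f = f(L/D)V²/(2g) = 0.01330·(941/0.447)·1.504²/(2·9.81) = 3.227 m

h_f ≈ 3.23 m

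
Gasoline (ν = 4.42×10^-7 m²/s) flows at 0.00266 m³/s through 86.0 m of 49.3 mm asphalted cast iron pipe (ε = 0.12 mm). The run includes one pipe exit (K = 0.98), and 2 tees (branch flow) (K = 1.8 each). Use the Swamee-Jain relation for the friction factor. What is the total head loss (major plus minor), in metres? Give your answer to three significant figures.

V = 4Q/(πD²) = 1.393 m/s; V²/2g = 0.09897 m
Re = 1.55×10^5, ε/D = 0.00243 → f = 0.02588 (Swamee-Jain)
Major: h_f = f(L/D)·V²/2g = 0.02588·1744·0.09897 = 4.468 m
Minor: ΣK = 4.58; h_m = ΣK·V²/2g = 0.4533 m
Total H_L = 4.468 + 0.4533 = 4.922 m

H_L ≈ 4.92 m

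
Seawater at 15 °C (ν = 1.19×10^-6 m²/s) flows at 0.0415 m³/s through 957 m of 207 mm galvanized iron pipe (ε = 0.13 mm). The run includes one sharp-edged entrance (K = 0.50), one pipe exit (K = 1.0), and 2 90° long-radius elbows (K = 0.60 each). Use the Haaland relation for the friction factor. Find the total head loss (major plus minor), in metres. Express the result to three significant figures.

H_L ≈ 7.08 m

V = 4Q/(πD²) = 1.233 m/s; V²/2g = 0.07751 m
Re = 2.15×10^5, ε/D = 6.28×10^-4 → f = 0.01918 (Haaland)
Major: h_f = f(L/D)·V²/2g = 0.01918·4623·0.07751 = 6.874 m
Minor: ΣK = 2.70; h_m = ΣK·V²/2g = 0.2093 m
Total H_L = 6.874 + 0.2093 = 7.083 m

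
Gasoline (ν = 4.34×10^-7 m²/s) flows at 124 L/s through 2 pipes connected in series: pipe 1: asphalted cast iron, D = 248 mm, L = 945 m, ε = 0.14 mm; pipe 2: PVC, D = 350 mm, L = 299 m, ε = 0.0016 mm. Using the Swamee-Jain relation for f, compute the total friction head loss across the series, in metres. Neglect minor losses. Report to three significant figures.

H ≈ 23.3 m

Pipe 1: V = 2.567 m/s, Re = 1.47×10^6, ε/D = 5.65×10^-4, f = 0.01756, h_1 = f(L/D)V²/2g = 22.48 m
Pipe 2: V = 1.289 m/s, Re = 1.04×10^6, ε/D = 4.57×10^-6, f = 0.01165, h_2 = f(L/D)V²/2g = 0.8426 m
Series → Q common, losses add: H = Σh = 23.32 m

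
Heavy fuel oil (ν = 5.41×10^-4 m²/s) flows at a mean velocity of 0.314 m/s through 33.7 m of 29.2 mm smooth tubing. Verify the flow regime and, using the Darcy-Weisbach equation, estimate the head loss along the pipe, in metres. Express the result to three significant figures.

h_f ≈ 21.9 m

Re = VD/ν = 0.314·0.02920/5.41×10^-4 = 16.9 → laminar (Re < 2300)
f = 64/Re = 3.776
h_f = f(L/D)V²/(2g) = 3.776·(33.7/0.02920)·0.314²/(2·9.81) = 21.90 m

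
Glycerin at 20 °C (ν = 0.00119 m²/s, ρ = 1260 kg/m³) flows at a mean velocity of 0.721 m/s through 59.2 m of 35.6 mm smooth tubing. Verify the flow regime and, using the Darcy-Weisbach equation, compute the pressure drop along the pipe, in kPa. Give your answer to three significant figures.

Δp ≈ 1620 kPa

Re = VD/ν = 0.721·0.03560/0.00119 = 21.6 → laminar (Re < 2300)
f = 64/Re = 2.967
h_f = f(L/D)V²/(2g) = 2.967·(59.2/0.03560)·0.721²/(2·9.81) = 130.7 m
Δp = ρg·h_f = 1260·9.81·130.7 = 1616 kPa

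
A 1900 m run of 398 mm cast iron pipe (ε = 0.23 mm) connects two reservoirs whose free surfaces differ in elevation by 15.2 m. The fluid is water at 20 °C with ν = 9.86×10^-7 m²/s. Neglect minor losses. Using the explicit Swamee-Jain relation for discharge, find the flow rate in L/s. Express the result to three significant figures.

Swamee-Jain (Type II): Q = -0.965·√(gD⁵h_f/L)·ln[ε/(3.7D) + √(3.17ν²L/(gD³h_f))]
√(gD⁵h_f/L) = √(9.81·0.398⁵·15.2/1900) = 0.02800
ε/(3.7D) = 1.56×10^-4; √(3.17ν²L/(gD³h_f)) = 2.50×10^-5
Q = -0.965·0.02800·ln(1.811×10^-4) = 0.2328 m³/s
Check: V = 1.87 m/s, Re = 7.55×10^5, f = 0.01796, h_f = 15.3 m ≈ 15.2 m ✓

Q ≈ 233 L/s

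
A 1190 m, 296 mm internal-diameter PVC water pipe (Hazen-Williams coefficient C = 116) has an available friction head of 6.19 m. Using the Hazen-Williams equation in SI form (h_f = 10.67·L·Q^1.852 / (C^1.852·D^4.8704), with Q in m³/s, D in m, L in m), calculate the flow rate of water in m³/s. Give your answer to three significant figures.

Rearranging: Q = [h_f·C^1.852·D^4.8704 / (10.67·L)]^(1/1.852)
Q = [6.19·116^1.852·0.296^4.8704 / (10.67·1190)]^0.540 = 0.07686 m³/s

Q ≈ 0.0769 m³/s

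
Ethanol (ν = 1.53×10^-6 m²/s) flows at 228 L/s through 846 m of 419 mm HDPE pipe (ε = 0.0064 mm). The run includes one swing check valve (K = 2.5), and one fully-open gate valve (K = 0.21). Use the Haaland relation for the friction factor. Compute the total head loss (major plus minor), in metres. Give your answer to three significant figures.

H_L ≈ 4.17 m

V = 4Q/(πD²) = 1.654 m/s; V²/2g = 0.1394 m
Re = 4.53×10^5, ε/D = 1.53×10^-5 → f = 0.01346 (Haaland)
Major: h_f = f(L/D)·V²/2g = 0.01346·2019·0.1394 = 3.788 m
Minor: ΣK = 2.71; h_m = ΣK·V²/2g = 0.3777 m
Total H_L = 3.788 + 0.3777 = 4.166 m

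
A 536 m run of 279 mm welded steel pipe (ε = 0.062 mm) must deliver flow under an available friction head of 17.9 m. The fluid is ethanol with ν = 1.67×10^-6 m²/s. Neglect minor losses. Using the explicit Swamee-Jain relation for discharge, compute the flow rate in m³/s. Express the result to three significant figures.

Swamee-Jain (Type II): Q = -0.965·√(gD⁵h_f/L)·ln[ε/(3.7D) + √(3.17ν²L/(gD³h_f))]
√(gD⁵h_f/L) = √(9.81·0.279⁵·17.9/536) = 0.02353
ε/(3.7D) = 6.01×10^-5; √(3.17ν²L/(gD³h_f)) = 3.53×10^-5
Q = -0.965·0.02353·ln(9.531×10^-5) = 0.2103 m³/s
Check: V = 3.44 m/s, Re = 5.75×10^5, f = 0.01555, h_f = 18.0 m ≈ 17.9 m ✓

Q ≈ 0.210 m³/s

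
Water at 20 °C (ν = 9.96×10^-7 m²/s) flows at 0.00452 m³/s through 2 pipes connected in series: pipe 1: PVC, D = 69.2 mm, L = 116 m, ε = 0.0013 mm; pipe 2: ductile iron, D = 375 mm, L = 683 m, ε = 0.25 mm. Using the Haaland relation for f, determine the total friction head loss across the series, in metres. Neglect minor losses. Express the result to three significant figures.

H ≈ 2.30 m

Pipe 1: V = 1.202 m/s, Re = 8.35×10^4, ε/D = 1.88×10^-5, f = 0.01858, h_1 = f(L/D)V²/2g = 2.293 m
Pipe 2: V = 0.04092 m/s, Re = 1.54×10^4, ε/D = 6.67×10^-4, f = 0.02858, h_2 = f(L/D)V²/2g = 0.004444 m
Series → Q common, losses add: H = Σh = 2.297 m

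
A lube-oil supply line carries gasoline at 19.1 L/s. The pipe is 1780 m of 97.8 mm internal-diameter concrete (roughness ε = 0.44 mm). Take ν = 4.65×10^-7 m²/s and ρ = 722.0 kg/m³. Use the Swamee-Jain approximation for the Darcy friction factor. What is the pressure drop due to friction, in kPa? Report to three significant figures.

Δp ≈ 1260 kPa

V = 4Q/(πD²) = 4·0.0191/(π·0.0978²) = 2.543 m/s
Re = VD/ν = 2.543·0.0978/4.65×10^-7 = 5.35×10^5 → turbulent
ε/D = 0.44/97.8 = 0.00450
Swamee-Jain: f = 0.02971
h_f = f(L/D)V²/(2g) = 0.02971·(1780/0.0978)·2.543²/(2·9.81) = 178.1 m
Δp = ρg·h_f = 722.0·9.81·178.1 = 1262 kPa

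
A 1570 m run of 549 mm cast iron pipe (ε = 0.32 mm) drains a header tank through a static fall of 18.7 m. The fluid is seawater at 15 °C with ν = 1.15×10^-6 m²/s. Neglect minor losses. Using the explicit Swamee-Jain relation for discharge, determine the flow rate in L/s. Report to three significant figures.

Q ≈ 638 L/s

Swamee-Jain (Type II): Q = -0.965·√(gD⁵h_f/L)·ln[ε/(3.7D) + √(3.17ν²L/(gD³h_f))]
√(gD⁵h_f/L) = √(9.81·0.549⁵·18.7/1570) = 0.07634
ε/(3.7D) = 1.58×10^-4; √(3.17ν²L/(gD³h_f)) = 1.47×10^-5
Q = -0.965·0.07634·ln(1.723×10^-4) = 0.6384 m³/s
Check: V = 2.70 m/s, Re = 1.29×10^6, f = 0.01773, h_f = 18.8 m ≈ 18.7 m ✓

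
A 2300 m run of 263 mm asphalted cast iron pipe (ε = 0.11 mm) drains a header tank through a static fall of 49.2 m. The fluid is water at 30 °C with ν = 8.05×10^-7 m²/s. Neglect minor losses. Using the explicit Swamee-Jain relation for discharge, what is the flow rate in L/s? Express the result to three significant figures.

Swamee-Jain (Type II): Q = -0.965·√(gD⁵h_f/L)·ln[ε/(3.7D) + √(3.17ν²L/(gD³h_f))]
√(gD⁵h_f/L) = √(9.81·0.263⁵·49.2/2300) = 0.01625
ε/(3.7D) = 1.13×10^-4; √(3.17ν²L/(gD³h_f)) = 2.32×10^-5
Q = -0.965·0.01625·ln(1.362×10^-4) = 0.1396 m³/s
Check: V = 2.57 m/s, Re = 8.39×10^5, f = 0.01683, h_f = 49.5 m ≈ 49.2 m ✓

Q ≈ 140 L/s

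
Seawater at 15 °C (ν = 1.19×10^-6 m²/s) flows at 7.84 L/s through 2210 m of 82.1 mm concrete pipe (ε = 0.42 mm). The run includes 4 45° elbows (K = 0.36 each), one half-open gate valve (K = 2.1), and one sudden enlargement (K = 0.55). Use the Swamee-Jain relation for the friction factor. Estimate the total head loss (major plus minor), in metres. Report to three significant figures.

H_L ≈ 96.0 m

V = 4Q/(πD²) = 1.481 m/s; V²/2g = 0.1118 m
Re = 1.02×10^5, ε/D = 0.00512 → f = 0.03174 (Swamee-Jain)
Major: h_f = f(L/D)·V²/2g = 0.03174·26918·0.1118 = 95.49 m
Minor: ΣK = 4.09; h_m = ΣK·V²/2g = 0.4572 m
Total H_L = 95.49 + 0.4572 = 95.95 m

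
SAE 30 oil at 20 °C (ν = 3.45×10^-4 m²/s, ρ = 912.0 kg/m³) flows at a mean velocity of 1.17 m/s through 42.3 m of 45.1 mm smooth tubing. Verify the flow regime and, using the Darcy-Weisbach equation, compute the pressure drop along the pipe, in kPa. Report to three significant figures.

Δp ≈ 245 kPa

Re = VD/ν = 1.17·0.04510/3.45×10^-4 = 153 → laminar (Re < 2300)
f = 64/Re = 0.4184
h_f = f(L/D)V²/(2g) = 0.4184·(42.3/0.04510)·1.17²/(2·9.81) = 27.38 m
Δp = ρg·h_f = 912.0·9.81·27.38 = 245.0 kPa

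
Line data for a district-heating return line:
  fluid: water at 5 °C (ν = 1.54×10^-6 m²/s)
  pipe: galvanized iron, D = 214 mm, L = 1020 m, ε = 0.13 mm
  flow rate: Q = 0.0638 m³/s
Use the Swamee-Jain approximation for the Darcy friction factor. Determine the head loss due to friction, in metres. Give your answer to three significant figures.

V = 4Q/(πD²) = 4·0.0638/(π·0.214²) = 1.774 m/s
Re = VD/ν = 1.774·0.214/1.54×10^-6 = 2.46×10^5 → turbulent
ε/D = 0.13/214 = 6.07×10^-4
Swamee-Jain: f = 0.01917
h_f = f(L/D)V²/(2g) = 0.01917·(1020/0.214)·1.774²/(2·9.81) = 14.65 m

h_f ≈ 14.7 m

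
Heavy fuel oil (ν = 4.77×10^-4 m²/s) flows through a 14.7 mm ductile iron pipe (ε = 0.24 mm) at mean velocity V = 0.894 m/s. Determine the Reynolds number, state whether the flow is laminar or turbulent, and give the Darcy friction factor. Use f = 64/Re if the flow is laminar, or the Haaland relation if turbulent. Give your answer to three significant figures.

Re = VD/ν = 0.8940·0.0147/4.77×10^-4 = 27.6
Re < 2300 → laminar → f = 64/Re = 2.323

Re ≈ 27.6; laminar; f = 64/Re ≈ 2.32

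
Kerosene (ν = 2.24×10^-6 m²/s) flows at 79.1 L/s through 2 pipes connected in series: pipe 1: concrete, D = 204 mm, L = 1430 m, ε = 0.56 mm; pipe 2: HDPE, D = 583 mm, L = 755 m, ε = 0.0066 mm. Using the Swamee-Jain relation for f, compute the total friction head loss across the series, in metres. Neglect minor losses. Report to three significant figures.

Pipe 1: V = 2.420 m/s, Re = 2.20×10^5, ε/D = 0.00275, f = 0.02635, h_1 = f(L/D)V²/2g = 55.13 m
Pipe 2: V = 0.2963 m/s, Re = 7.71×10^4, ε/D = 1.13×10^-5, f = 0.01893, h_2 = f(L/D)V²/2g = 0.1097 m
Series → Q common, losses add: H = Σh = 55.24 m

H ≈ 55.2 m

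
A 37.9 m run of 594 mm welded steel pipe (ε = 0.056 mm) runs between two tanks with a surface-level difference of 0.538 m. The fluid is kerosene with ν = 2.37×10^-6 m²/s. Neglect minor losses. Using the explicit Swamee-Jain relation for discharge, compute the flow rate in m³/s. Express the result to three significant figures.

Swamee-Jain (Type II): Q = -0.965·√(gD⁵h_f/L)·ln[ε/(3.7D) + √(3.17ν²L/(gD³h_f))]
√(gD⁵h_f/L) = √(9.81·0.594⁵·0.538/37.9) = 0.1015
ε/(3.7D) = 2.55×10^-5; √(3.17ν²L/(gD³h_f)) = 2.47×10^-5
Q = -0.965·0.1015·ln(5.018×10^-5) = 0.9695 m³/s
Check: V = 3.50 m/s, Re = 8.77×10^5, f = 0.01358, h_f = 0.540 m ≈ 0.538 m ✓

Q ≈ 0.969 m³/s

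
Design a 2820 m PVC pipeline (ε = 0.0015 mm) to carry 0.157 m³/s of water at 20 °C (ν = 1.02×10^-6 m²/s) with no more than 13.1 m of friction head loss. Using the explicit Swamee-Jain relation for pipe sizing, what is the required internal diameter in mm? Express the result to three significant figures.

D ≈ 360 mm

Swamee-Jain (Type III): D = 0.66·[ε^1.25·(LQ²/(gh_f))^4.75 + ν·Q^9.4·(L/(gh_f))^5.2]^0.04
LQ²/(gh_f) = 0.5409; L/(gh_f) = 21.94
Term 1 = ε^1.25·(…)^4.75 = 2.83×10^-9; Term 2 = ν·Q^9.4·(…)^5.2 = 2.66×10^-7
D = 0.66·(2.83×10^-9 + 2.66×10^-7)^0.04 = 0.3603 m = 360 mm
Check: V = 1.54 m/s, Re = 5.44×10^5, f = 0.01297, h_f = 12.3 m ≈ 13.1 m ✓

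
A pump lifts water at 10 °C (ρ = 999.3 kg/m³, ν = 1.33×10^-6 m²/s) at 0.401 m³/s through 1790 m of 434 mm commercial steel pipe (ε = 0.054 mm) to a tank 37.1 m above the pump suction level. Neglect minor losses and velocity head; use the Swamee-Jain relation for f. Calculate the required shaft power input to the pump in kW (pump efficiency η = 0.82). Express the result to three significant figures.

V = 4Q/(πD²) = 2.711 m/s; Re = 8.85×10^5; ε/D = 1.24×10^-4; f = 0.01398
h_f = f(L/D)V²/2g = 21.60 m
Total head H = z + h_f = 37.1 + 21.60 = 58.70 m
P_hyd = ρgQH = 999.3·9.81·0.401·58.70 = 230.8 kW
P_shaft = P_hyd/η = 230.8/0.82 = 281.4 kW

P_shaft ≈ 281 kW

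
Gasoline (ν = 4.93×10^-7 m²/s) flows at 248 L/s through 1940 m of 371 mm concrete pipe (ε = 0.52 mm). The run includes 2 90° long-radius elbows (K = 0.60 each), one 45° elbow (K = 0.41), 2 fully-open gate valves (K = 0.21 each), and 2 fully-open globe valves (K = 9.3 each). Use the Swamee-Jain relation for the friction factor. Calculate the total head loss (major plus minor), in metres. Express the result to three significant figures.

V = 4Q/(πD²) = 2.294 m/s; V²/2g = 0.2682 m
Re = 1.73×10^6, ε/D = 0.00140 → f = 0.02155 (Swamee-Jain)
Major: h_f = f(L/D)·V²/2g = 0.02155·5229·0.2682 = 30.23 m
Minor: ΣK = 20.6; h_m = ΣK·V²/2g = 5.534 m
Total H_L = 30.23 + 5.534 = 35.76 m

H_L ≈ 35.8 m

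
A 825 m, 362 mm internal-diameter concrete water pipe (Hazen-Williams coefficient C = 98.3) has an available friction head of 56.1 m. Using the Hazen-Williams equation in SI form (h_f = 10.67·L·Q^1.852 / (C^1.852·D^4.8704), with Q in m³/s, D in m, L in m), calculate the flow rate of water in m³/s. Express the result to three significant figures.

Rearranging: Q = [h_f·C^1.852·D^4.8704 / (10.67·L)]^(1/1.852)
Q = [56.1·98.3^1.852·0.362^4.8704 / (10.67·825)]^0.540 = 0.4431 m³/s

Q ≈ 0.443 m³/s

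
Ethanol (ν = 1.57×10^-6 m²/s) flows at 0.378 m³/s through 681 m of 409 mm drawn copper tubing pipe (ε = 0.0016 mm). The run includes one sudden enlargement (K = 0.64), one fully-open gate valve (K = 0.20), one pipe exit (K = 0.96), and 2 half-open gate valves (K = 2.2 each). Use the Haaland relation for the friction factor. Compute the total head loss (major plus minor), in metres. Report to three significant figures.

H_L ≈ 11.2 m

V = 4Q/(πD²) = 2.877 m/s; V²/2g = 0.4219 m
Re = 7.50×10^5, ε/D = 3.91×10^-6 → f = 0.01222 (Haaland)
Major: h_f = f(L/D)·V²/2g = 0.01222·1665·0.4219 = 8.586 m
Minor: ΣK = 6.20; h_m = ΣK·V²/2g = 2.616 m
Total H_L = 8.586 + 2.616 = 11.20 m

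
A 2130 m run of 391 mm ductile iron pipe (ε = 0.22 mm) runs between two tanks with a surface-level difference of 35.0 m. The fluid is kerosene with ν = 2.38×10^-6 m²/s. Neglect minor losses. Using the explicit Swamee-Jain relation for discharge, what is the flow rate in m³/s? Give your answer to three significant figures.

Swamee-Jain (Type II): Q = -0.965·√(gD⁵h_f/L)·ln[ε/(3.7D) + √(3.17ν²L/(gD³h_f))]
√(gD⁵h_f/L) = √(9.81·0.391⁵·35.0/2130) = 0.03838
ε/(3.7D) = 1.52×10^-4; √(3.17ν²L/(gD³h_f)) = 4.32×10^-5
Q = -0.965·0.03838·ln(1.952×10^-4) = 0.3164 m³/s
Check: V = 2.63 m/s, Re = 4.33×10^5, f = 0.01829, h_f = 35.2 m ≈ 35.0 m ✓

Q ≈ 0.316 m³/s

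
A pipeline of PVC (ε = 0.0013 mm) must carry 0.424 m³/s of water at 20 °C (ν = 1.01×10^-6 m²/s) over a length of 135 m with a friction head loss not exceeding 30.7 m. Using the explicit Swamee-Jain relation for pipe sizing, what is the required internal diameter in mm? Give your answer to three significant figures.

Swamee-Jain (Type III): D = 0.66·[ε^1.25·(LQ²/(gh_f))^4.75 + ν·Q^9.4·(L/(gh_f))^5.2]^0.04
LQ²/(gh_f) = 0.08059; L/(gh_f) = 0.4483
Term 1 = ε^1.25·(…)^4.75 = 2.80×10^-13; Term 2 = ν·Q^9.4·(…)^5.2 = 4.89×10^-12
D = 0.66·(2.80×10^-13 + 4.89×10^-12)^0.04 = 0.2334 m = 233 mm
Check: V = 9.91 m/s, Re = 2.29×10^6, f = 0.01038, h_f = 30.0 m ≈ 30.7 m ✓

D ≈ 233 mm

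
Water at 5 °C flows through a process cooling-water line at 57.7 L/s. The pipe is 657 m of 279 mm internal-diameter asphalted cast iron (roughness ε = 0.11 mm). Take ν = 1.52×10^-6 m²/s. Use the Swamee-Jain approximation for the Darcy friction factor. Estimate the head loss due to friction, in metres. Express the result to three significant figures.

h_f ≈ 1.99 m

V = 4Q/(πD²) = 4·0.0577/(π·0.279²) = 0.9438 m/s
Re = VD/ν = 0.9438·0.279/1.52×10^-6 = 1.73×10^5 → turbulent
ε/D = 0.11/279 = 3.94×10^-4
Swamee-Jain: f = 0.01863
h_f = f(L/D)V²/(2g) = 0.01863·(657/0.279)·0.9438²/(2·9.81) = 1.992 m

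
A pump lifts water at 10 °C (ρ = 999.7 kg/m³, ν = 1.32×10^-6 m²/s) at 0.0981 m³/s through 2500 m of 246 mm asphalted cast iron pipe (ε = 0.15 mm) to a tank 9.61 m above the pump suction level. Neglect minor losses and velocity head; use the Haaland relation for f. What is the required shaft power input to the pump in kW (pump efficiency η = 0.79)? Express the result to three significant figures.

V = 4Q/(πD²) = 2.064 m/s; Re = 3.85×10^5; ε/D = 6.10×10^-4; f = 0.01844
h_f = f(L/D)V²/2g = 40.70 m
Total head H = z + h_f = 9.61 + 40.70 = 50.31 m
P_hyd = ρgQH = 999.7·9.81·0.0981·50.31 = 48.40 kW
P_shaft = P_hyd/η = 48.40/0.79 = 61.27 kW

P_shaft ≈ 61.3 kW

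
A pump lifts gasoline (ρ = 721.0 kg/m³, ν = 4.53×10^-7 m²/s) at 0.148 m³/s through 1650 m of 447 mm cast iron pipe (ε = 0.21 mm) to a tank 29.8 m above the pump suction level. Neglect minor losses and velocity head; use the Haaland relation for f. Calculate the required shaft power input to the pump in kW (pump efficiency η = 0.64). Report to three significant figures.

P_shaft ≈ 53.4 kW

V = 4Q/(πD²) = 0.9431 m/s; Re = 9.31×10^5; ε/D = 4.70×10^-4; f = 0.01699
h_f = f(L/D)V²/2g = 2.844 m
Total head H = z + h_f = 29.8 + 2.844 = 32.64 m
P_hyd = ρgQH = 721.0·9.81·0.148·32.64 = 34.17 kW
P_shaft = P_hyd/η = 34.17/0.64 = 53.39 kW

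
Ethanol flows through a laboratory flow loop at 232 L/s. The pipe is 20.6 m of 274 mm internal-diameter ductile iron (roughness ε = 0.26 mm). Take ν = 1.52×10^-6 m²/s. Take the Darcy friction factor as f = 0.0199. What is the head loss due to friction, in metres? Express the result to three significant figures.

V = 4Q/(πD²) = 4·0.232/(π·0.274²) = 3.935 m/s
h_f = f(L/D)V²/(2g) = 0.01990·(20.6/0.274)·3.935²/(2·9.81) = 1.180 m

h_f ≈ 1.18 m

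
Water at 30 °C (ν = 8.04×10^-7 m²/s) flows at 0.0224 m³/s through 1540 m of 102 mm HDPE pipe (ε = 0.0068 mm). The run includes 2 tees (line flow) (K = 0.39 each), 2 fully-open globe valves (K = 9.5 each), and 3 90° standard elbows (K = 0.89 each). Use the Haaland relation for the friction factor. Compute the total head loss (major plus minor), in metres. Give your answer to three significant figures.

V = 4Q/(πD²) = 2.741 m/s; V²/2g = 0.3830 m
Re = 3.48×10^5, ε/D = 6.67×10^-5 → f = 0.01460 (Haaland)
Major: h_f = f(L/D)·V²/2g = 0.01460·15098·0.3830 = 84.44 m
Minor: ΣK = 22.4; h_m = ΣK·V²/2g = 8.599 m
Total H_L = 84.44 + 8.599 = 93.04 m

H_L ≈ 93.0 m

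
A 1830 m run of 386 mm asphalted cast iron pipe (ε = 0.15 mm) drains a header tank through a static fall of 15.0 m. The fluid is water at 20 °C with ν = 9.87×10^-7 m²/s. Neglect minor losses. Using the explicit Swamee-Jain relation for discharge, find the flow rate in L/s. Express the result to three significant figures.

Swamee-Jain (Type II): Q = -0.965·√(gD⁵h_f/L)·ln[ε/(3.7D) + √(3.17ν²L/(gD³h_f))]
√(gD⁵h_f/L) = √(9.81·0.386⁵·15.0/1830) = 0.02625
ε/(3.7D) = 1.05×10^-4; √(3.17ν²L/(gD³h_f)) = 2.58×10^-5
Q = -0.965·0.02625·ln(1.309×10^-4) = 0.2265 m³/s
Check: V = 1.94 m/s, Re = 7.57×10^5, f = 0.01668, h_f = 15.1 m ≈ 15.0 m ✓

Q ≈ 226 L/s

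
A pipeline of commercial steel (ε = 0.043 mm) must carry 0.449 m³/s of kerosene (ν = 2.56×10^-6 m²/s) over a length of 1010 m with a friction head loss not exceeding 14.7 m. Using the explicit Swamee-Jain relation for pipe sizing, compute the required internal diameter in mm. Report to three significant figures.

Swamee-Jain (Type III): D = 0.66·[ε^1.25·(LQ²/(gh_f))^4.75 + ν·Q^9.4·(L/(gh_f))^5.2]^0.04
LQ²/(gh_f) = 1.412; L/(gh_f) = 7.004
Term 1 = ε^1.25·(…)^4.75 = 1.79×10^-5; Term 2 = ν·Q^9.4·(…)^5.2 = 3.43×10^-5
D = 0.66·(1.79×10^-5 + 3.43×10^-5)^0.04 = 0.4449 m = 445 mm
Check: V = 2.89 m/s, Re = 5.02×10^5, f = 0.01442, h_f = 13.9 m ≈ 14.7 m ✓

D ≈ 445 mm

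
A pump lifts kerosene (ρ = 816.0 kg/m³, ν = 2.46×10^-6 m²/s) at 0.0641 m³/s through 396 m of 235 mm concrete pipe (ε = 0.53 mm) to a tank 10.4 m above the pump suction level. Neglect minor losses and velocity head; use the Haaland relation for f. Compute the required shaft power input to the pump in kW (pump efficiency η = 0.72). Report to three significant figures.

P_shaft ≈ 10.8 kW

V = 4Q/(πD²) = 1.478 m/s; Re = 1.41×10^5; ε/D = 0.00226; f = 0.02525
h_f = f(L/D)V²/2g = 4.736 m
Total head H = z + h_f = 10.4 + 4.736 = 15.14 m
P_hyd = ρgQH = 816.0·9.81·0.0641·15.14 = 7.767 kW
P_shaft = P_hyd/η = 7.767/0.72 = 10.79 kW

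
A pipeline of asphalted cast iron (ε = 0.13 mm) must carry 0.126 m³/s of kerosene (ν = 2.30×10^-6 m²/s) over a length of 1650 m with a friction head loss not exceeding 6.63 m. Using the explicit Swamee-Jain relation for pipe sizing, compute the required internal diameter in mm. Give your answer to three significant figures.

D ≈ 364 mm

Swamee-Jain (Type III): D = 0.66·[ε^1.25·(LQ²/(gh_f))^4.75 + ν·Q^9.4·(L/(gh_f))^5.2]^0.04
LQ²/(gh_f) = 0.4028; L/(gh_f) = 25.37
Term 1 = ε^1.25·(…)^4.75 = 1.85×10^-7; Term 2 = ν·Q^9.4·(…)^5.2 = 1.61×10^-7
D = 0.66·(1.85×10^-7 + 1.61×10^-7)^0.04 = 0.3640 m = 364 mm
Check: V = 1.21 m/s, Re = 1.92×10^5, f = 0.01822, h_f = 6.17 m ≈ 6.63 m ✓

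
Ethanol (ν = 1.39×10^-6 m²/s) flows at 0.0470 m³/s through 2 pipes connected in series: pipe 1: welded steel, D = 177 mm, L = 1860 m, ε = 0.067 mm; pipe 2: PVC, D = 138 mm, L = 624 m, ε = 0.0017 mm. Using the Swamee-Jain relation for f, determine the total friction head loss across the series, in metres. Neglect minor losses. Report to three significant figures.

Pipe 1: V = 1.910 m/s, Re = 2.43×10^5, ε/D = 3.79×10^-4, f = 0.01792, h_1 = f(L/D)V²/2g = 35.01 m
Pipe 2: V = 3.142 m/s, Re = 3.12×10^5, ε/D = 1.23×10^-5, f = 0.01442, h_2 = f(L/D)V²/2g = 32.81 m
Series → Q common, losses add: H = Σh = 67.82 m

H ≈ 67.8 m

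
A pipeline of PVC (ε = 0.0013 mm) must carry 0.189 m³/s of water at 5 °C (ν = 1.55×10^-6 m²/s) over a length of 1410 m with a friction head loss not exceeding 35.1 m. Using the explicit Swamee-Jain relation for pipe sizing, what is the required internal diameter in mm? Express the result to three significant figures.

D ≈ 277 mm

Swamee-Jain (Type III): D = 0.66·[ε^1.25·(LQ²/(gh_f))^4.75 + ν·Q^9.4·(L/(gh_f))^5.2]^0.04
LQ²/(gh_f) = 0.1463; L/(gh_f) = 4.095
Term 1 = ε^1.25·(…)^4.75 = 4.75×10^-12; Term 2 = ν·Q^9.4·(…)^5.2 = 3.74×10^-10
D = 0.66·(4.75×10^-12 + 3.74×10^-10)^0.04 = 0.2771 m = 277 mm
Check: V = 3.13 m/s, Re = 5.60×10^5, f = 0.01291, h_f = 32.9 m ≈ 35.1 m ✓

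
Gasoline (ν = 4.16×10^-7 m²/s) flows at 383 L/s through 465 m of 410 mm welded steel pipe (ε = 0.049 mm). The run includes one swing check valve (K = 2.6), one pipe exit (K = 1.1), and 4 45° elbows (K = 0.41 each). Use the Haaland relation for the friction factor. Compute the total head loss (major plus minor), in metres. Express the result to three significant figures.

V = 4Q/(πD²) = 2.901 m/s; V²/2g = 0.4289 m
Re = 2.86×10^6, ε/D = 1.20×10^-4 → f = 0.01289 (Haaland)
Major: h_f = f(L/D)·V²/2g = 0.01289·1134·0.4289 = 6.269 m
Minor: ΣK = 5.34; h_m = ΣK·V²/2g = 2.290 m
Total H_L = 6.269 + 2.290 = 8.560 m

H_L ≈ 8.56 m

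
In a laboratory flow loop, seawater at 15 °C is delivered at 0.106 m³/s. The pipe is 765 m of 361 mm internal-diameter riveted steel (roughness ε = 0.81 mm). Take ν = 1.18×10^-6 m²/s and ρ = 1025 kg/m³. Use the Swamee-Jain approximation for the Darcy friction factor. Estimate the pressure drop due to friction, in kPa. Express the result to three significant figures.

V = 4Q/(πD²) = 4·0.106/(π·0.361²) = 1.036 m/s
Re = VD/ν = 1.036·0.361/1.18×10^-6 = 3.17×10^5 → turbulent
ε/D = 0.81/361 = 0.00224
Swamee-Jain: f = 0.02482
h_f = f(L/D)V²/(2g) = 0.02482·(765/0.361)·1.036²/(2·9.81) = 2.876 m
Δp = ρg·h_f = 1025·9.81·2.876 = 28.92 kPa

Δp ≈ 28.9 kPa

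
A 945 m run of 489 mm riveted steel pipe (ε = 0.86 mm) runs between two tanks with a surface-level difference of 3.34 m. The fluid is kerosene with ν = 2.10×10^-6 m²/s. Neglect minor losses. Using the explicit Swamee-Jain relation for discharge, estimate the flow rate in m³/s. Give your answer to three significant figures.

Q ≈ 0.226 m³/s

Swamee-Jain (Type II): Q = -0.965·√(gD⁵h_f/L)·ln[ε/(3.7D) + √(3.17ν²L/(gD³h_f))]
√(gD⁵h_f/L) = √(9.81·0.489⁵·3.34/945) = 0.03114
ε/(3.7D) = 4.75×10^-4; √(3.17ν²L/(gD³h_f)) = 5.87×10^-5
Q = -0.965·0.03114·ln(5.340×10^-4) = 0.2264 m³/s
Check: V = 1.21 m/s, Re = 2.81×10^5, f = 0.02349, h_f = 3.36 m ≈ 3.34 m ✓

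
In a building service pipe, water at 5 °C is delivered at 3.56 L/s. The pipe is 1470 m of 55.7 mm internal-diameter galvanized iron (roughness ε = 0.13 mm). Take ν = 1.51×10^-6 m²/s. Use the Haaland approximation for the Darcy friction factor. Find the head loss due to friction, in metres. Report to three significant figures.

h_f ≈ 77.2 m

V = 4Q/(πD²) = 4·0.00356/(π·0.0557²) = 1.461 m/s
Re = VD/ν = 1.461·0.0557/1.51×10^-6 = 5.39×10^4 → turbulent
ε/D = 0.13/55.7 = 0.00233
Haaland: f = 0.02688
h_f = f(L/D)V²/(2g) = 0.02688·(1470/0.0557)·1.461²/(2·9.81) = 77.17 m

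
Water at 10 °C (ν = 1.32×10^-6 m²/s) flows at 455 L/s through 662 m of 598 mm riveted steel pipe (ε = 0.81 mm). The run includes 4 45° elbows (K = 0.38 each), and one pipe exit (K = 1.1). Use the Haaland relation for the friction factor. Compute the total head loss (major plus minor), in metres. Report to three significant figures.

H_L ≈ 3.53 m

V = 4Q/(πD²) = 1.620 m/s; V²/2g = 0.1338 m
Re = 7.34×10^5, ε/D = 0.00135 → f = 0.02150 (Haaland)
Major: h_f = f(L/D)·V²/2g = 0.02150·1107·0.1338 = 3.184 m
Minor: ΣK = 2.62; h_m = ΣK·V²/2g = 0.3505 m
Total H_L = 3.184 + 0.3505 = 3.535 m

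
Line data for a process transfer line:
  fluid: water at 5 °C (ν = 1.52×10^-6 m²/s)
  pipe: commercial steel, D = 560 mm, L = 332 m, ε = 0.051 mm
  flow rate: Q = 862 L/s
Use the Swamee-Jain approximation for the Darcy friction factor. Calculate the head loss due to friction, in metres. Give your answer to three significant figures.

V = 4Q/(πD²) = 4·0.862/(π·0.560²) = 3.500 m/s
Re = VD/ν = 3.500·0.560/1.52×10^-6 = 1.29×10^6 → turbulent
ε/D = 0.051/560 = 9.11×10^-5
Swamee-Jain: f = 0.01310
h_f = f(L/D)V²/(2g) = 0.01310·(332/0.560)·3.500²/(2·9.81) = 4.848 m

h_f ≈ 4.85 m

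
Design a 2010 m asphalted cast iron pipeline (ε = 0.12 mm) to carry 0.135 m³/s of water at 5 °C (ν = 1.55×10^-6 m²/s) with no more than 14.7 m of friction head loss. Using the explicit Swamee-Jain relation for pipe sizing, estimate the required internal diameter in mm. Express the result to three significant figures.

D ≈ 329 mm

Swamee-Jain (Type III): D = 0.66·[ε^1.25·(LQ²/(gh_f))^4.75 + ν·Q^9.4·(L/(gh_f))^5.2]^0.04
LQ²/(gh_f) = 0.2540; L/(gh_f) = 13.94
Term 1 = ε^1.25·(…)^4.75 = 1.87×10^-8; Term 2 = ν·Q^9.4·(…)^5.2 = 9.23×10^-9
D = 0.66·(1.87×10^-8 + 9.23×10^-9)^0.04 = 0.3292 m = 329 mm
Check: V = 1.59 m/s, Re = 3.37×10^5, f = 0.01733, h_f = 13.6 m ≈ 14.7 m ✓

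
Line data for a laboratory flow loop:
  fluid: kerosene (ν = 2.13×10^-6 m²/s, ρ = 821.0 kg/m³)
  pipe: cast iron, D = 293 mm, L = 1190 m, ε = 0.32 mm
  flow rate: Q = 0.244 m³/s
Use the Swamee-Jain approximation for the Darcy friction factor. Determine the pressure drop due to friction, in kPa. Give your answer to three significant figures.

V = 4Q/(πD²) = 4·0.244/(π·0.293²) = 3.619 m/s
Re = VD/ν = 3.619·0.293/2.13×10^-6 = 4.98×10^5 → turbulent
ε/D = 0.32/293 = 0.00109
Swamee-Jain: f = 0.02075
h_f = f(L/D)V²/(2g) = 0.02075·(1190/0.293)·3.619²/(2·9.81) = 56.25 m
Δp = ρg·h_f = 821.0·9.81·56.25 = 453.0 kPa

Δp ≈ 453 kPa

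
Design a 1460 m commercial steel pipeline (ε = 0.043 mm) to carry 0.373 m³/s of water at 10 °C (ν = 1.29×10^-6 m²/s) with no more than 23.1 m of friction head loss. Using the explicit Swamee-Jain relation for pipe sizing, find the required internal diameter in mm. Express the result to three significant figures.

D ≈ 402 mm

Swamee-Jain (Type III): D = 0.66·[ε^1.25·(LQ²/(gh_f))^4.75 + ν·Q^9.4·(L/(gh_f))^5.2]^0.04
LQ²/(gh_f) = 0.8964; L/(gh_f) = 6.443
Term 1 = ε^1.25·(…)^4.75 = 2.07×10^-6; Term 2 = ν·Q^9.4·(…)^5.2 = 1.96×10^-6
D = 0.66·(2.07×10^-6 + 1.96×10^-6)^0.04 = 0.4016 m = 402 mm
Check: V = 2.95 m/s, Re = 9.17×10^5, f = 0.01371, h_f = 22.0 m ≈ 23.1 m ✓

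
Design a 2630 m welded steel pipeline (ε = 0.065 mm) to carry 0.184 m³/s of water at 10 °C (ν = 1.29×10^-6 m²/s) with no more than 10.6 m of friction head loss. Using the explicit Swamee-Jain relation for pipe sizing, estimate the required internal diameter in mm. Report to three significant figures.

D ≈ 408 mm

Swamee-Jain (Type III): D = 0.66·[ε^1.25·(LQ²/(gh_f))^4.75 + ν·Q^9.4·(L/(gh_f))^5.2]^0.04
LQ²/(gh_f) = 0.8563; L/(gh_f) = 25.29
Term 1 = ε^1.25·(…)^4.75 = 2.79×10^-6; Term 2 = ν·Q^9.4·(…)^5.2 = 3.13×10^-6
D = 0.66·(2.79×10^-6 + 3.13×10^-6)^0.04 = 0.4078 m = 408 mm
Check: V = 1.41 m/s, Re = 4.45×10^5, f = 0.01529, h_f = 9.97 m ≈ 10.6 m ✓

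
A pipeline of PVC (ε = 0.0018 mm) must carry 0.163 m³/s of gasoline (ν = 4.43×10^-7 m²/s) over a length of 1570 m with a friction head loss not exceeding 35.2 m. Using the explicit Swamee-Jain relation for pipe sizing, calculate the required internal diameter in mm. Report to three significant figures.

Swamee-Jain (Type III): D = 0.66·[ε^1.25·(LQ²/(gh_f))^4.75 + ν·Q^9.4·(L/(gh_f))^5.2]^0.04
LQ²/(gh_f) = 0.1208; L/(gh_f) = 4.547
Term 1 = ε^1.25·(…)^4.75 = 2.88×10^-12; Term 2 = ν·Q^9.4·(…)^5.2 = 4.58×10^-11
D = 0.66·(2.88×10^-12 + 4.58×10^-11)^0.04 = 0.2553 m = 255 mm
Check: V = 3.18 m/s, Re = 1.84×10^6, f = 0.01076, h_f = 34.2 m ≈ 35.2 m ✓

D ≈ 255 mm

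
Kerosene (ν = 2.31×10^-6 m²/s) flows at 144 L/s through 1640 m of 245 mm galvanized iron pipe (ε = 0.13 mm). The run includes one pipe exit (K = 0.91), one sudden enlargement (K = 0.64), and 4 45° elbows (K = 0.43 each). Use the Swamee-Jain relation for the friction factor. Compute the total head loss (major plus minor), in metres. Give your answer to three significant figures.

V = 4Q/(πD²) = 3.055 m/s; V²/2g = 0.4755 m
Re = 3.24×10^5, ε/D = 5.31×10^-4 → f = 0.01841 (Swamee-Jain)
Major: h_f = f(L/D)·V²/2g = 0.01841·6694·0.4755 = 58.60 m
Minor: ΣK = 3.27; h_m = ΣK·V²/2g = 1.555 m
Total H_L = 58.60 + 1.555 = 60.15 m

H_L ≈ 60.2 m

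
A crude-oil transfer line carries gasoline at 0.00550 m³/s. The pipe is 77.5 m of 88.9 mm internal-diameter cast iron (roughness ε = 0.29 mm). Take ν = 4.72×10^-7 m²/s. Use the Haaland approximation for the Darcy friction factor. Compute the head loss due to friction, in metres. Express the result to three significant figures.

V = 4Q/(πD²) = 4·0.00550/(π·0.0889²) = 0.8861 m/s
Re = VD/ν = 0.8861·0.0889/4.72×10^-7 = 1.67×10^5 → turbulent
ε/D = 0.29/88.9 = 0.00326
Haaland: f = 0.02752
h_f = f(L/D)V²/(2g) = 0.02752·(77.5/0.0889)·0.8861²/(2·9.81) = 0.9602 m

h_f ≈ 0.960 m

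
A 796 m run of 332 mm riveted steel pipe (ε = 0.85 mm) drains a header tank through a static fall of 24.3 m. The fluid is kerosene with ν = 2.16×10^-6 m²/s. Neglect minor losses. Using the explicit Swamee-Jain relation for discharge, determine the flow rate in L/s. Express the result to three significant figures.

Swamee-Jain (Type II): Q = -0.965·√(gD⁵h_f/L)·ln[ε/(3.7D) + √(3.17ν²L/(gD³h_f))]
√(gD⁵h_f/L) = √(9.81·0.332⁵·24.3/796) = 0.03476
ε/(3.7D) = 6.92×10^-4; √(3.17ν²L/(gD³h_f)) = 3.67×10^-5
Q = -0.965·0.03476·ln(7.287×10^-4) = 0.2423 m³/s
Check: V = 2.80 m/s, Re = 4.30×10^5, f = 0.02551, h_f = 24.4 m ≈ 24.3 m ✓

Q ≈ 242 L/s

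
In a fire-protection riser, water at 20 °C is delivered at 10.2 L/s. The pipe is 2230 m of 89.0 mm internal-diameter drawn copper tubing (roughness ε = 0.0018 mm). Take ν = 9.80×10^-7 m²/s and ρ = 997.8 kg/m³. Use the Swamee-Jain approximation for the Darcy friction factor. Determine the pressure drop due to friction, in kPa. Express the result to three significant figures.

Δp ≈ 559 kPa

V = 4Q/(πD²) = 4·0.0102/(π·0.0890²) = 1.640 m/s
Re = VD/ν = 1.640·0.0890/9.80×10^-7 = 1.49×10^5 → turbulent
ε/D = 0.0018/89.0 = 2.02×10^-5
Swamee-Jain: f = 0.01662
h_f = f(L/D)V²/(2g) = 0.01662·(2230/0.0890)·1.640²/(2·9.81) = 57.06 m
Δp = ρg·h_f = 997.8·9.81·57.06 = 558.5 kPa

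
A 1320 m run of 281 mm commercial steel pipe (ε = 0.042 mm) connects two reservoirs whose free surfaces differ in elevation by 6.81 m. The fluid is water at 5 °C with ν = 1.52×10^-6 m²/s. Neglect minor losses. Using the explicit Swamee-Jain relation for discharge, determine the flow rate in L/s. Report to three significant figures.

Q ≈ 81.9 L/s

Swamee-Jain (Type II): Q = -0.965·√(gD⁵h_f/L)·ln[ε/(3.7D) + √(3.17ν²L/(gD³h_f))]
√(gD⁵h_f/L) = √(9.81·0.281⁵·6.81/1320) = 0.009416
ε/(3.7D) = 4.04×10^-5; √(3.17ν²L/(gD³h_f)) = 8.08×10^-5
Q = -0.965·0.009416·ln(1.212×10^-4) = 0.08195 m³/s
Check: V = 1.32 m/s, Re = 2.44×10^5, f = 0.01631, h_f = 6.82 m ≈ 6.81 m ✓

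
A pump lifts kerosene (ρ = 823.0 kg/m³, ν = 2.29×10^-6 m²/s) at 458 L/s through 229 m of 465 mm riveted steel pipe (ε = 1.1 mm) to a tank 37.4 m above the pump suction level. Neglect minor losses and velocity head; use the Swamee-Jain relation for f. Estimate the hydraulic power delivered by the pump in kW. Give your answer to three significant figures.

P_hyd ≈ 155 kW

V = 4Q/(πD²) = 2.697 m/s; Re = 5.48×10^5; ε/D = 0.00237; f = 0.02490
h_f = f(L/D)V²/2g = 4.547 m
Total head H = z + h_f = 37.4 + 4.547 = 41.95 m
P_hyd = ρgQH = 823.0·9.81·0.458·41.95 = 155.1 kW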